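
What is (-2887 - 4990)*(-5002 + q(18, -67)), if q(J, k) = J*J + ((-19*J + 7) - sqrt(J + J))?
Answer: 39534663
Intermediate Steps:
q(J, k) = 7 + J**2 - 19*J - sqrt(2)*sqrt(J) (q(J, k) = J**2 + ((7 - 19*J) - sqrt(2*J)) = J**2 + ((7 - 19*J) - sqrt(2)*sqrt(J)) = J**2 + (7 - 19*J - sqrt(2)*sqrt(J)) = 7 + J**2 - 19*J - sqrt(2)*sqrt(J))
(-2887 - 4990)*(-5002 + q(18, -67)) = (-2887 - 4990)*(-5002 + (7 + 18**2 - 19*18 - sqrt(2)*sqrt(18))) = -7877*(-5002 + (7 + 324 - 342 - sqrt(2)*3*sqrt(2))) = -7877*(-5002 + (7 + 324 - 342 - 6)) = -7877*(-5002 - 17) = -7877*(-5019) = 39534663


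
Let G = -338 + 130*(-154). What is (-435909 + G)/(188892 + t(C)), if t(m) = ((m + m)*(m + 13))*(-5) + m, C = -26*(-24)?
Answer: 152089/1261788 ≈ 0.12053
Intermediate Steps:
G = -20358 (G = -338 - 20020 = -20358)
C = 624
t(m) = m - 10*m*(13 + m) (t(m) = ((2*m)*(13 + m))*(-5) + m = (2*m*(13 + m))*(-5) + m = -10*m*(13 + m) + m = m - 10*m*(13 + m))
(-435909 + G)/(188892 + t(C)) = (-435909 - 20358)/(188892 - 1*624*(129 + 10*624)) = -456267/(188892 - 1*624*(129 + 6240)) = -456267/(188892 - 1*624*6369) = -456267/(188892 - 3974256) = -456267/(-3785364) = -456267*(-1/3785364) = 152089/1261788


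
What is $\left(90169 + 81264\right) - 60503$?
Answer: $110930$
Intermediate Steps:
$\left(90169 + 81264\right) - 60503 = 171433 - 60503 = 110930$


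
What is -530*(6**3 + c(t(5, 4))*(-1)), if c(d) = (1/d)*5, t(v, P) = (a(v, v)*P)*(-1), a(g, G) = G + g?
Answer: -458185/4 ≈ -1.1455e+5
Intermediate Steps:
t(v, P) = -2*P*v (t(v, P) = ((v + v)*P)*(-1) = ((2*v)*P)*(-1) = (2*P*v)*(-1) = -2*P*v)
c(d) = 5/d
-530*(6**3 + c(t(5, 4))*(-1)) = -530*(6**3 + (5/((-2*4*5)))*(-1)) = -530*(216 + (5/(-40))*(-1)) = -530*(216 + (5*(-1/40))*(-1)) = -530*(216 - 1/8*(-1)) = -530*(216 + 1/8) = -530*1729/8 = -458185/4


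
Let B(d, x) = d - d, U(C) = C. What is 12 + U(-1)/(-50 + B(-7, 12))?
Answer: 601/50 ≈ 12.020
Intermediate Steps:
B(d, x) = 0
12 + U(-1)/(-50 + B(-7, 12)) = 12 - 1/(-50 + 0) = 12 - 1/(-50) = 12 - 1*(-1/50) = 12 + 1/50 = 601/50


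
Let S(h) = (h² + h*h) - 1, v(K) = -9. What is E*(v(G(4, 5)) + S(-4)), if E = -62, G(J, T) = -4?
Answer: -1364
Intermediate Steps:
S(h) = -1 + 2*h² (S(h) = (h² + h²) - 1 = 2*h² - 1 = -1 + 2*h²)
E*(v(G(4, 5)) + S(-4)) = -62*(-9 + (-1 + 2*(-4)²)) = -62*(-9 + (-1 + 2*16)) = -62*(-9 + (-1 + 32)) = -62*(-9 + 31) = -62*22 = -1364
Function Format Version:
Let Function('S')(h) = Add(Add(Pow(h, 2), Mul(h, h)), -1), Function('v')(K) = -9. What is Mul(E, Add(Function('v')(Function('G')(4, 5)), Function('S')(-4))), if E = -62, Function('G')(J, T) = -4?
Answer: -1364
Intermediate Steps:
Function('S')(h) = Add(-1, Mul(2, Pow(h, 2))) (Function('S')(h) = Add(Add(Pow(h, 2), Pow(h, 2)), -1) = Add(Mul(2, Pow(h, 2)), -1) = Add(-1, Mul(2, Pow(h, 2))))
Mul(E, Add(Function('v')(Function('G')(4, 5)), Function('S')(-4))) = Mul(-62, Add(-9, Add(-1, Mul(2, Pow(-4, 2))))) = Mul(-62, Add(-9, Add(-1, Mul(2, 16)))) = Mul(-62, Add(-9, Add(-1, 32))) = Mul(-62, Add(-9, 31)) = Mul(-62, 22) = -1364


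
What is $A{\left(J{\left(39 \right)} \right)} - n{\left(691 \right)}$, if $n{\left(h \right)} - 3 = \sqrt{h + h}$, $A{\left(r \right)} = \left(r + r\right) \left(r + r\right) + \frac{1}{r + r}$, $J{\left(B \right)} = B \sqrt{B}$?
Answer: $237273 - \sqrt{1382} + \frac{\sqrt{39}}{3042} \approx 2.3724 \cdot 10^{5}$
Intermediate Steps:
$J{\left(B \right)} = B^{\frac{3}{2}}$
$A{\left(r \right)} = \frac{1}{2 r} + 4 r^{2}$ ($A{\left(r \right)} = 2 r 2 r + \frac{1}{2 r} = 4 r^{2} + \frac{1}{2 r} = \frac{1}{2 r} + 4 r^{2}$)
$n{\left(h \right)} = 3 + \sqrt{2} \sqrt{h}$ ($n{\left(h \right)} = 3 + \sqrt{h + h} = 3 + \sqrt{2 h} = 3 + \sqrt{2} \sqrt{h}$)
$A{\left(J{\left(39 \right)} \right)} - n{\left(691 \right)} = \frac{1 + 8 \left(39^{\frac{3}{2}}\right)^{3}}{2 \cdot 39^{\frac{3}{2}}} - \left(3 + \sqrt{2} \sqrt{691}\right) = \frac{1 + 8 \left(39 \sqrt{39}\right)^{3}}{2 \cdot 39 \sqrt{39}} - \left(3 + \sqrt{1382}\right) = \frac{\frac{\sqrt{39}}{1521} \left(1 + 8 \cdot 2313441 \sqrt{39}\right)}{2} - \left(3 + \sqrt{1382}\right) = \frac{\frac{\sqrt{39}}{1521} \left(1 + 18507528 \sqrt{39}\right)}{2} - \left(3 + \sqrt{1382}\right) = \frac{\sqrt{39} \left(1 + 18507528 \sqrt{39}\right)}{3042} - \left(3 + \sqrt{1382}\right) = -3 - \sqrt{1382} + \frac{\sqrt{39} \left(1 + 18507528 \sqrt{39}\right)}{3042}$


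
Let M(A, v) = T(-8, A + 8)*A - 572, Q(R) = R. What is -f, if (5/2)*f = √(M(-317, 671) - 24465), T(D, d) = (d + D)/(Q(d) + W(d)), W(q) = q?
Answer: -I*√9624333390/1545 ≈ -63.498*I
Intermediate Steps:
T(D, d) = (D + d)/(2*d) (T(D, d) = (d + D)/(d + d) = (D + d)/((2*d)) = (D + d)*(1/(2*d)) = (D + d)/(2*d))
M(A, v) = -572 + A²/(2*(8 + A)) (M(A, v) = ((-8 + (A + 8))/(2*(A + 8)))*A - 572 = ((-8 + (8 + A))/(2*(8 + A)))*A - 572 = (A/(2*(8 + A)))*A - 572 = A²/(2*(8 + A)) - 572 = -572 + A²/(2*(8 + A)))
f = I*√9624333390/1545 (f = 2*√((-9152 + (-317)² - 1144*(-317))/(2*(8 - 317)) - 24465)/5 = 2*√((½)*(-9152 + 100489 + 362648)/(-309) - 24465)/5 = 2*√((½)*(-1/309)*453985 - 24465)/5 = 2*√(-453985/618 - 24465)/5 = 2*√(-15573355/618)/5 = 2*(I*√9624333390/618)/5 = I*√9624333390/1545 ≈ 63.498*I)
-f = -I*√9624333390/1545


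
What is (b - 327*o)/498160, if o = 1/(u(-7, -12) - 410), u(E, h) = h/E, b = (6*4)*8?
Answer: 110205/284748256 ≈ 0.00038703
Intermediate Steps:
b = 192 (b = 24*8 = 192)
o = -7/2858 (o = 1/(-12/(-7) - 410) = 1/(-12*(-⅐) - 410) = 1/(12/7 - 410) = 1/(-2858/7) = -7/2858 ≈ -0.0024493)
(b - 327*o)/498160 = (192 - 327*(-7/2858))/498160 = (192 + 2289/2858)*(1/498160) = (551025/2858)*(1/498160) = 110205/284748256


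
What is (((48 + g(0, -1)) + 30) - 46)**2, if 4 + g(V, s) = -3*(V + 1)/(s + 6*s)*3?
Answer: 42025/49 ≈ 857.65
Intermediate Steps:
g(V, s) = -4 - 9*(1 + V)/(7*s) (g(V, s) = -4 - 3*(V + 1)/(s + 6*s)*3 = -4 - 3*(1 + V)/(7*s)*3 = -4 - 9*(1 + V)/(7*s))
(((48 + g(0, -1)) + 30) - 46)**2 = (((48 + (1/7)*(-9 - 28*(-1) - 9*0)/(-1)) + 30) - 46)**2 = (((48 + (1/7)*(-1)*(-9 + 28 + 0)) + 30) - 46)**2 = (((48 + (1/7)*(-1)*19) + 30) - 46)**2 = (((48 - 19/7) + 30) - 46)**2 = ((317/7 + 30) - 46)**2 = (527/7 - 46)**2 = (205/7)**2 = 42025/49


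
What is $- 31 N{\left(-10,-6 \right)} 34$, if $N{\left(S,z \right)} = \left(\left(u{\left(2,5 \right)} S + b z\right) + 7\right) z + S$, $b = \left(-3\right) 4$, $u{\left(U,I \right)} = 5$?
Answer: $193936$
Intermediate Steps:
$b = -12$
$N{\left(S,z \right)} = S + z \left(7 - 12 z + 5 S\right)$ ($N{\left(S,z \right)} = \left(\left(5 S - 12 z\right) + 7\right) z + S = \left(\left(- 12 z + 5 S\right) + 7\right) z + S = \left(7 - 12 z + 5 S\right) z + S = z \left(7 - 12 z + 5 S\right) + S = S + z \left(7 - 12 z + 5 S\right)$)
$- 31 N{\left(-10,-6 \right)} 34 = - 31 \left(-10 - 12 \left(-6\right)^{2} + 7 \left(-6\right) + 5 \left(-10\right) \left(-6\right)\right) 34 = - 31 \left(-10 - 432 - 42 + 300\right) 34 = \left(-31\right) \left(-184\right) 34 = 5704 \cdot 34 = 193936$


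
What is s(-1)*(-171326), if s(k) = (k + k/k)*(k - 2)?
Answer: 0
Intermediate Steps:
s(k) = (1 + k)*(-2 + k) (s(k) = (k + 1)*(-2 + k) = (1 + k)*(-2 + k))
s(-1)*(-171326) = (-2 + (-1)**2 - 1*(-1))*(-171326) = (-2 + 1 + 1)*(-171326) = 0*(-171326) = 0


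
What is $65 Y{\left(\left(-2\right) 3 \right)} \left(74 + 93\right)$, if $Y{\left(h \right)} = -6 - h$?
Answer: $0$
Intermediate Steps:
$65 Y{\left(\left(-2\right) 3 \right)} \left(74 + 93\right) = 65 \left(-6 - \left(-2\right) 3\right) \left(74 + 93\right) = 65 \left(-6 - -6\right) 167 = 65 \left(-6 + 6\right) 167 = 65 \cdot 0 \cdot 167 = 0 \cdot 167 = 0$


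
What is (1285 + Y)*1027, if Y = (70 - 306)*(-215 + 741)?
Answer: -126167977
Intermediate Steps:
Y = -124136 (Y = -236*526 = -124136)
(1285 + Y)*1027 = (1285 - 124136)*1027 = -122851*1027 = -126167977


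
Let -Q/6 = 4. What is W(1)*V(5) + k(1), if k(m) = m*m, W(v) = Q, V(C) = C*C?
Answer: -599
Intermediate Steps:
V(C) = C**2
Q = -24 (Q = -6*4 = -24)
W(v) = -24
k(m) = m**2
W(1)*V(5) + k(1) = -24*5**2 + 1**2 = -24*25 + 1 = -600 + 1 = -599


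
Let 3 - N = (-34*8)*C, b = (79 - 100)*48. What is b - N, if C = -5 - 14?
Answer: 4157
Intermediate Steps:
C = -19
b = -1008 (b = -21*48 = -1008)
N = -5165 (N = 3 - (-34*8)*(-19) = 3 - (-272)*(-19) = 3 - 1*5168 = 3 - 5168 = -5165)
b - N = -1008 - 1*(-5165) = -1008 + 5165 = 4157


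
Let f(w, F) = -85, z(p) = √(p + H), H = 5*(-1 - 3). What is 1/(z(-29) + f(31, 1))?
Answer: -85/7274 - 7*I/7274 ≈ -0.011685 - 0.00096233*I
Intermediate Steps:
H = -20 (H = 5*(-4) = -20)
z(p) = √(-20 + p) (z(p) = √(p - 20) = √(-20 + p))
1/(z(-29) + f(31, 1)) = 1/(√(-20 - 29) - 85) = 1/(√(-49) - 85) = 1/(7*I - 85) = 1/(-85 + 7*I) = (-85 - 7*I)/7274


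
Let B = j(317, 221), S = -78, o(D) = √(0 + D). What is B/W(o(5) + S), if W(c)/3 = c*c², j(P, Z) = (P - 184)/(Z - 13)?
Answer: -811167/1797158648312 - 2428181*√5/140178374568336 ≈ -4.9009e-7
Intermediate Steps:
j(P, Z) = (-184 + P)/(-13 + Z)
o(D) = √D
B = 133/208 (B = (-184 + 317)/(-13 + 221) = 133/208 ≈ 0.63942)
W(c) = 3*c³ (W(c) = 3*(c*c²) = 3*c³)
B/W(o(5) + S) = 133/(208*((3*(√5 - 78)³))) = 133/(208*((3*(-78 + √5)³))) = 133*(1/(3*(-78 + √5)³))/208 = 133/(624*(-78 + √5)³)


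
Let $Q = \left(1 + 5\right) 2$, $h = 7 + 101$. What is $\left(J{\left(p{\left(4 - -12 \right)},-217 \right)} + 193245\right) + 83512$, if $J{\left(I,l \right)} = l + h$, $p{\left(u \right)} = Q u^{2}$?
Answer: $276648$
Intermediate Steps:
$h = 108$
$Q = 12$ ($Q = 6 \cdot 2 = 12$)
$p{\left(u \right)} = 12 u^{2}$
$J{\left(I,l \right)} = 108 + l$ ($J{\left(I,l \right)} = l + 108 = 108 + l$)
$\left(J{\left(p{\left(4 - -12 \right)},-217 \right)} + 193245\right) + 83512 = \left(\left(108 - 217\right) + 193245\right) + 83512 = \left(-109 + 193245\right) + 83512 = 193136 + 83512 = 276648$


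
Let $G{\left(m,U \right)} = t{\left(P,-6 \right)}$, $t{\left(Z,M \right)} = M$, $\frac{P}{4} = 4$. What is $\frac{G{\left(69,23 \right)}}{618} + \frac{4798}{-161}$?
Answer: $- \frac{494355}{16583} \approx -29.811$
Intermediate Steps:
$P = 16$ ($P = 4 \cdot 4 = 16$)
$G{\left(m,U \right)} = -6$
$\frac{G{\left(69,23 \right)}}{618} + \frac{4798}{-161} = - \frac{6}{618} + \frac{4798}{-161} = \left(-6\right) \frac{1}{618} + 4798 \left(- \frac{1}{161}\right) = - \frac{1}{103} - \frac{4798}{161} = - \frac{494355}{16583}$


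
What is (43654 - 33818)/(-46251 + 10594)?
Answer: -9836/35657 ≈ -0.27585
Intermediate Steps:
(43654 - 33818)/(-46251 + 10594) = 9836/(-35657) = 9836*(-1/35657) = -9836/35657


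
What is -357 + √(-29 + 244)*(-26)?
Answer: -357 - 26*√215 ≈ -738.23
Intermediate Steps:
-357 + √(-29 + 244)*(-26) = -357 + √215*(-26) = -357 - 26*√215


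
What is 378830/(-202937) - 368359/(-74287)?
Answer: 46611526173/15075580919 ≈ 3.0919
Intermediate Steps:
378830/(-202937) - 368359/(-74287) = 378830*(-1/202937) - 368359*(-1/74287) = -378830/202937 + 368359/74287 = 46611526173/15075580919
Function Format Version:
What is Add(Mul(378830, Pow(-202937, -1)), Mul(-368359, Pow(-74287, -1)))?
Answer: Rational(46611526173, 15075580919) ≈ 3.0919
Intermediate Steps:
Add(Mul(378830, Pow(-202937, -1)), Mul(-368359, Pow(-74287, -1))) = Add(Mul(378830, Rational(-1, 202937)), Mul(-368359, Rational(-1, 74287))) = Add(Rational(-378830, 202937), Rational(368359, 74287)) = Rational(46611526173, 15075580919)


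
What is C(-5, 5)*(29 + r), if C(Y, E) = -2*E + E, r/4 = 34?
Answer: -825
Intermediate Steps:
r = 136 (r = 4*34 = 136)
C(Y, E) = -E
C(-5, 5)*(29 + r) = (-1*5)*(29 + 136) = -5*165 = -825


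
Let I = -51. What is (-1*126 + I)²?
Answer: 31329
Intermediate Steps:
(-1*126 + I)² = (-1*126 - 51)² = (-126 - 51)² = (-177)² = 31329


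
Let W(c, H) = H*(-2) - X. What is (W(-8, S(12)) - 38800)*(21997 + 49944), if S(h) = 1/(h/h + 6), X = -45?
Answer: -19516658067/7 ≈ -2.7881e+9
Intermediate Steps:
S(h) = ⅐ (S(h) = 1/(1 + 6) = 1/7 = ⅐)
W(c, H) = 45 - 2*H (W(c, H) = H*(-2) - 1*(-45) = -2*H + 45 = 45 - 2*H)
(W(-8, S(12)) - 38800)*(21997 + 49944) = ((45 - 2*⅐) - 38800)*(21997 + 49944) = ((45 - 2/7) - 38800)*71941 = (313/7 - 38800)*71941 = -271287/7*71941 = -19516658067/7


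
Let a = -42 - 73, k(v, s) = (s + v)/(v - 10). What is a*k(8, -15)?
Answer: -805/2 ≈ -402.50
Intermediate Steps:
k(v, s) = (s + v)/(-10 + v)
a = -115
a*k(8, -15) = -115*(-15 + 8)/(-10 + 8) = -115*(-7)/(-2) = -(-115)*(-7)/2 = -115*7/2 = -805/2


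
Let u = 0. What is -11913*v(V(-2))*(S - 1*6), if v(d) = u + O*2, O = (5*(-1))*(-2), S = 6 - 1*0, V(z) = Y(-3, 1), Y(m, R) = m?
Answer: 0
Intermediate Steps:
V(z) = -3
S = 6 (S = 6 + 0 = 6)
O = 10 (O = -5*(-2) = 10)
v(d) = 20 (v(d) = 0 + 10*2 = 0 + 20 = 20)
-11913*v(V(-2))*(S - 1*6) = -238260*(6 - 1*6) = -238260*(6 - 6) = -238260*0 = -11913*0 = 0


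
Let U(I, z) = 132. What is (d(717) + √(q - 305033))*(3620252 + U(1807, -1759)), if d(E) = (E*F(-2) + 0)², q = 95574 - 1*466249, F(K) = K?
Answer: 7444798360704 + 7240768*I*√168927 ≈ 7.4448e+12 + 2.976e+9*I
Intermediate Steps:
q = -370675 (q = 95574 - 466249 = -370675)
d(E) = 4*E² (d(E) = (E*(-2) + 0)² = (-2*E + 0)² = (-2*E)² = 4*E²)
(d(717) + √(q - 305033))*(3620252 + U(1807, -1759)) = (4*717² + √(-370675 - 305033))*(3620252 + 132) = (4*514089 + √(-675708))*3620384 = (2056356 + 2*I*√168927)*3620384 = 7444798360704 + 7240768*I*√168927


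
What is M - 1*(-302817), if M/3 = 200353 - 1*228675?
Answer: 217851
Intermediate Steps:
M = -84966 (M = 3*(200353 - 1*228675) = 3*(200353 - 228675) = 3*(-28322) = -84966)
M - 1*(-302817) = -84966 - 1*(-302817) = -84966 + 302817 = 217851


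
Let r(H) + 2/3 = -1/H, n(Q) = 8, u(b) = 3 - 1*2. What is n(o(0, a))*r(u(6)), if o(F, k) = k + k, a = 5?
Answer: -40/3 ≈ -13.333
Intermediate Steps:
u(b) = 1 (u(b) = 3 - 2 = 1)
o(F, k) = 2*k
r(H) = -⅔ - 1/H
n(o(0, a))*r(u(6)) = 8*(-⅔ - 1/1) = 8*(-⅔ - 1*1) = 8*(-⅔ - 1) = 8*(-5/3) = -40/3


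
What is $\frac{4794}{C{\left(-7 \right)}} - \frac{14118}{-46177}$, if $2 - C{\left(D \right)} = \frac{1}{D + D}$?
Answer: $\frac{3099624954}{1339133} \approx 2314.6$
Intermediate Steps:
$C{\left(D \right)} = 2 - \frac{1}{2 D}$ ($C{\left(D \right)} = 2 - \frac{1}{D + D} = 2 - \frac{1}{2 D}$)
$\frac{4794}{C{\left(-7 \right)}} - \frac{14118}{-46177} = \frac{4794}{2 - \frac{1}{2 \left(-7\right)}} - \frac{14118}{-46177} = \frac{4794}{2 - - \frac{1}{14}} - - \frac{14118}{46177} = \frac{4794}{2 + \frac{1}{14}} + \frac{14118}{46177} = \frac{4794}{\frac{29}{14}} + \frac{14118}{46177} = 4794 \cdot \frac{14}{29} + \frac{14118}{46177} = \frac{67116}{29} + \frac{14118}{46177} = \frac{3099624954}{1339133}$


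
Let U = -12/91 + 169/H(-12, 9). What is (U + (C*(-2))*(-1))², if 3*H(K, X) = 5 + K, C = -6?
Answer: 59213025/8281 ≈ 7150.5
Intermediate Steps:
H(K, X) = 5/3 + K/3 (H(K, X) = (5 + K)/3 = 5/3 + K/3)
U = -6603/91 (U = -12/91 + 169/(5/3 + (⅓)*(-12)) = -12*1/91 + 169/(5/3 - 4) = -12/91 + 169/(-7/3) = -12/91 + 169*(-3/7) = -12/91 - 507/7 = -6603/91 ≈ -72.560)
(U + (C*(-2))*(-1))² = (-6603/91 - 6*(-2)*(-1))² = (-6603/91 + 12*(-1))² = (-6603/91 - 12)² = (-7695/91)² = 59213025/8281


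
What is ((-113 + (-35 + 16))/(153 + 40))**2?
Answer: 17424/37249 ≈ 0.46777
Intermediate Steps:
((-113 + (-35 + 16))/(153 + 40))**2 = ((-113 - 19)/193)**2 = (-132*1/193)**2 = (-132/193)**2 = 17424/37249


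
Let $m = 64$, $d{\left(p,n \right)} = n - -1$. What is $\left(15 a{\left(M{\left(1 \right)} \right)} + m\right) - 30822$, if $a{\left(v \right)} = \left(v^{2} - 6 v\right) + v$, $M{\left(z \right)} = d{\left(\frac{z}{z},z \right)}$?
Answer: $-30848$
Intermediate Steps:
$d{\left(p,n \right)} = 1 + n$ ($d{\left(p,n \right)} = n + 1 = 1 + n$)
$M{\left(z \right)} = 1 + z$
$a{\left(v \right)} = v^{2} - 5 v$
$\left(15 a{\left(M{\left(1 \right)} \right)} + m\right) - 30822 = \left(15 \left(1 + 1\right) \left(-5 + \left(1 + 1\right)\right) + 64\right) - 30822 = \left(15 \cdot 2 \left(-5 + 2\right) + 64\right) - 30822 = \left(15 \cdot 2 \left(-3\right) + 64\right) - 30822 = \left(15 \left(-6\right) + 64\right) - 30822 = \left(-90 + 64\right) - 30822 = -26 - 30822 = -30848$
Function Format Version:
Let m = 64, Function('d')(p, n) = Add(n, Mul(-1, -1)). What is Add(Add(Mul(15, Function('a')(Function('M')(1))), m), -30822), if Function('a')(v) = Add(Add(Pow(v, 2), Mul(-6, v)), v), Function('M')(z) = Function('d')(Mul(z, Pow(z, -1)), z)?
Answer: -30848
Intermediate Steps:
Function('d')(p, n) = Add(1, n) (Function('d')(p, n) = Add(n, 1) = Add(1, n))
Function('M')(z) = Add(1, z)
Function('a')(v) = Add(Pow(v, 2), Mul(-5, v))
Add(Add(Mul(15, Function('a')(Function('M')(1))), m), -30822) = Add(Add(Mul(15, Mul(Add(1, 1), Add(-5, Add(1, 1)))), 64), -30822) = Add(Add(Mul(15, Mul(2, Add(-5, 2))), 64), -30822) = Add(Add(Mul(15, Mul(2, -3)), 64), -30822) = Add(Add(Mul(15, -6), 64), -30822) = Add(Add(-90, 64), -30822) = Add(-26, -30822) = -30848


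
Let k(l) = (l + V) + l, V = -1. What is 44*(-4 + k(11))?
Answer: 748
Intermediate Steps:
k(l) = -1 + 2*l (k(l) = (l - 1) + l = (-1 + l) + l = -1 + 2*l)
44*(-4 + k(11)) = 44*(-4 + (-1 + 2*11)) = 44*(-4 + (-1 + 22)) = 44*(-4 + 21) = 44*17 = 748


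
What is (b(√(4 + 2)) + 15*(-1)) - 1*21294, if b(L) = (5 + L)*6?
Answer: -21279 + 6*√6 ≈ -21264.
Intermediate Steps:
b(L) = 30 + 6*L
(b(√(4 + 2)) + 15*(-1)) - 1*21294 = ((30 + 6*√(4 + 2)) + 15*(-1)) - 1*21294 = ((30 + 6*√6) - 15) - 21294 = (15 + 6*√6) - 21294 = -21279 + 6*√6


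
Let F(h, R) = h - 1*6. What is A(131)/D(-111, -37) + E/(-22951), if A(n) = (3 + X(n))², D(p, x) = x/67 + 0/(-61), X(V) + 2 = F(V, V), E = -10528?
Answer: -24412405556/849187 ≈ -28748.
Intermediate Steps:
F(h, R) = -6 + h (F(h, R) = h - 6 = -6 + h)
X(V) = -8 + V (X(V) = -2 + (-6 + V) = -8 + V)
D(p, x) = x/67 (D(p, x) = x*(1/67) + 0*(-1/61) = x/67 + 0 = x/67)
A(n) = (-5 + n)² (A(n) = (3 + (-8 + n))² = (-5 + n)²)
A(131)/D(-111, -37) + E/(-22951) = (-5 + 131)²/(((1/67)*(-37))) - 10528/(-22951) = 126²/(-37/67) - 10528*(-1/22951) = 15876*(-67/37) + 10528/22951 = -1063692/37 + 10528/22951 = -24412405556/849187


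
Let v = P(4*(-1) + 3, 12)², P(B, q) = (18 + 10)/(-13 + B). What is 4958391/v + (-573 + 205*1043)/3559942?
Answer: 8825792613145/7119884 ≈ 1.2396e+6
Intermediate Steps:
P(B, q) = 28/(-13 + B)
v = 4 (v = (28/(-13 + (4*(-1) + 3)))² = (28/(-13 + (-4 + 3)))² = (28/(-13 - 1))² = (28/(-14))² = (28*(-1/14))² = (-2)² = 4)
4958391/v + (-573 + 205*1043)/3559942 = 4958391/4 + (-573 + 205*1043)/3559942 = 4958391*(¼) + (-573 + 213815)*(1/3559942) = 4958391/4 + 213242*(1/3559942) = 4958391/4 + 106621/1779971 = 8825792613145/7119884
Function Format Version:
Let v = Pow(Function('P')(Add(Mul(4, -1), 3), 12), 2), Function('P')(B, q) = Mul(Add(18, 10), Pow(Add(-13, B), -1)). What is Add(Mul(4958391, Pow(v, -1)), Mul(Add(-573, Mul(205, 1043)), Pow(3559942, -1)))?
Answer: Rational(8825792613145, 7119884) ≈ 1.2396e+6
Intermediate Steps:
Function('P')(B, q) = Mul(28, Pow(Add(-13, B), -1))
v = 4 (v = Pow(Mul(28, Pow(Add(-13, Add(Mul(4, -1), 3)), -1)), 2) = Pow(Mul(28, Pow(Add(-13, Add(-4, 3)), -1)), 2) = Pow(Mul(28, Pow(Add(-13, -1), -1)), 2) = Pow(Mul(28, Pow(-14, -1)), 2) = Pow(Mul(28, Rational(-1, 14)), 2) = Pow(-2, 2) = 4)
Add(Mul(4958391, Pow(v, -1)), Mul(Add(-573, Mul(205, 1043)), Pow(3559942, -1))) = Add(Mul(4958391, Pow(4, -1)), Mul(Add(-573, Mul(205, 1043)), Pow(3559942, -1))) = Add(Mul(4958391, Rational(1, 4)), Mul(Add(-573, 213815), Rational(1, 3559942))) = Add(Rational(4958391, 4), Mul(213242, Rational(1, 3559942))) = Add(Rational(4958391, 4), Rational(106621, 1779971)) = Rational(8825792613145, 7119884)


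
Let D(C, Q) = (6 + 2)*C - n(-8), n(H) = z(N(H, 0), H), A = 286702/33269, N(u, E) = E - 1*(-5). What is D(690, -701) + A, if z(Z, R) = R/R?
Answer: 183898313/33269 ≈ 5527.6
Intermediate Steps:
N(u, E) = 5 + E (N(u, E) = E + 5 = 5 + E)
z(Z, R) = 1
A = 286702/33269 (A = 286702*(1/33269) = 286702/33269 ≈ 8.6177)
n(H) = 1
D(C, Q) = -1 + 8*C (D(C, Q) = (6 + 2)*C - 1*1 = 8*C - 1 = -1 + 8*C)
D(690, -701) + A = (-1 + 8*690) + 286702/33269 = (-1 + 5520) + 286702/33269 = 5519 + 286702/33269 = 183898313/33269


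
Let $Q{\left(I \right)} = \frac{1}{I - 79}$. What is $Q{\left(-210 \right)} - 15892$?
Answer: $- \frac{4592789}{289} \approx -15892.0$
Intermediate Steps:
$Q{\left(I \right)} = \frac{1}{-79 + I}$
$Q{\left(-210 \right)} - 15892 = \frac{1}{-79 - 210} - 15892 = \frac{1}{-289} - 15892 = - \frac{1}{289} - 15892 = - \frac{4592789}{289}$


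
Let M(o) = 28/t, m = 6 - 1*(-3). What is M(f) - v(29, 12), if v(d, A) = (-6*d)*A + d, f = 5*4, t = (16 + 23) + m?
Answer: 24715/12 ≈ 2059.6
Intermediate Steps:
m = 9 (m = 6 + 3 = 9)
t = 48 (t = (16 + 23) + 9 = 39 + 9 = 48)
f = 20
v(d, A) = d - 6*A*d (v(d, A) = -6*A*d + d = d - 6*A*d)
M(o) = 7/12 (M(o) = 28/48 = 28*(1/48) = 7/12)
M(f) - v(29, 12) = 7/12 - 29*(1 - 6*12) = 7/12 - 29*(1 - 72) = 7/12 - 29*(-71) = 7/12 - 1*(-2059) = 7/12 + 2059 = 24715/12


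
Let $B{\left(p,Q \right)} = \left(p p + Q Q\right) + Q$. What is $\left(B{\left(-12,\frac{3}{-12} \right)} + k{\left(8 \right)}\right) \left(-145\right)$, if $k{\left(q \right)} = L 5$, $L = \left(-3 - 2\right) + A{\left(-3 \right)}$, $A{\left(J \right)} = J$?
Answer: $- \frac{240845}{16} \approx -15053.0$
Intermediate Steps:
$L = -8$ ($L = \left(-3 - 2\right) - 3 = -5 - 3 = -8$)
$k{\left(q \right)} = -40$ ($k{\left(q \right)} = \left(-8\right) 5 = -40$)
$B{\left(p,Q \right)} = Q + Q^{2} + p^{2}$ ($B{\left(p,Q \right)} = \left(p^{2} + Q^{2}\right) + Q = \left(Q^{2} + p^{2}\right) + Q = Q + Q^{2} + p^{2}$)
$\left(B{\left(-12,\frac{3}{-12} \right)} + k{\left(8 \right)}\right) \left(-145\right) = \left(\left(\frac{3}{-12} + \left(\frac{3}{-12}\right)^{2} + \left(-12\right)^{2}\right) - 40\right) \left(-145\right) = \left(\left(3 \left(- \frac{1}{12}\right) + \left(3 \left(- \frac{1}{12}\right)\right)^{2} + 144\right) - 40\right) \left(-145\right) = \left(\left(- \frac{1}{4} + \left(- \frac{1}{4}\right)^{2} + 144\right) - 40\right) \left(-145\right) = \left(\left(- \frac{1}{4} + \frac{1}{16} + 144\right) - 40\right) \left(-145\right) = \left(\frac{2301}{16} - 40\right) \left(-145\right) = \frac{1661}{16} \left(-145\right) = - \frac{240845}{16}$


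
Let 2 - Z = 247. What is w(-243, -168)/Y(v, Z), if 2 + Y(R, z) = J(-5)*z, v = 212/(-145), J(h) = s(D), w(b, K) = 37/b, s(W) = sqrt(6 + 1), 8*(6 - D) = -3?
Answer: -74/102101553 + 9065*sqrt(7)/102101553 ≈ 0.00023418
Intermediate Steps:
D = 51/8 (D = 6 - 1/8*(-3) = 6 + 3/8 = 51/8 ≈ 6.3750)
s(W) = sqrt(7)
J(h) = sqrt(7)
Z = -245 (Z = 2 - 1*247 = 2 - 247 = -245)
v = -212/145 (v = 212*(-1/145) = -212/145 ≈ -1.4621)
Y(R, z) = -2 + z*sqrt(7) (Y(R, z) = -2 + sqrt(7)*z = -2 + z*sqrt(7))
w(-243, -168)/Y(v, Z) = (37/(-243))/(-2 - 245*sqrt(7)) = (37*(-1/243))/(-2 - 245*sqrt(7)) = -37/(243*(-2 - 245*sqrt(7)))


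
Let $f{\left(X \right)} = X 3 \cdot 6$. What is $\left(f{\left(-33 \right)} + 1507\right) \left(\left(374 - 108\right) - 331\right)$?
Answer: $-59345$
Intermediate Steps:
$f{\left(X \right)} = 18 X$ ($f{\left(X \right)} = 3 X 6 = 18 X$)
$\left(f{\left(-33 \right)} + 1507\right) \left(\left(374 - 108\right) - 331\right) = \left(18 \left(-33\right) + 1507\right) \left(\left(374 - 108\right) - 331\right) = \left(-594 + 1507\right) \left(\left(374 - 108\right) - 331\right) = 913 \left(266 - 331\right) = 913 \left(-65\right) = -59345$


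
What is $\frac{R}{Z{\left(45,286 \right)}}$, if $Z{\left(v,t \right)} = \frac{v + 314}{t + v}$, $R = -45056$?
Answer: $- \frac{14913536}{359} \approx -41542.0$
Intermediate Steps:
$Z{\left(v,t \right)} = \frac{314 + v}{t + v}$
$\frac{R}{Z{\left(45,286 \right)}} = - \frac{45056}{\frac{1}{286 + 45} \left(314 + 45\right)} = - \frac{45056}{\frac{1}{331} \cdot 359} = - \frac{45056}{\frac{359}{331}} = \left(-45056\right) \frac{331}{359} = - \frac{14913536}{359}$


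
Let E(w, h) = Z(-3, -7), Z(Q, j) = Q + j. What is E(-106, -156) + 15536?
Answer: 15526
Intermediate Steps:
E(w, h) = -10 (E(w, h) = -3 - 7 = -10)
E(-106, -156) + 15536 = -10 + 15536 = 15526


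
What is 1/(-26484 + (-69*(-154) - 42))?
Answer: -1/15900 ≈ -6.2893e-5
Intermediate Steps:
1/(-26484 + (-69*(-154) - 42)) = 1/(-26484 + (10626 - 42)) = 1/(-26484 + 10584) = 1/(-15900) = -1/15900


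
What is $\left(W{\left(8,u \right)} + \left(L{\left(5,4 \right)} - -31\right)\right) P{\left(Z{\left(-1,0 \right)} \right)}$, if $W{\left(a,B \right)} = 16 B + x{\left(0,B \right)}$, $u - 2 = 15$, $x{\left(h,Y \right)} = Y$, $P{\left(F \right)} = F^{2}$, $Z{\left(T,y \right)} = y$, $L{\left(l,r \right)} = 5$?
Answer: $0$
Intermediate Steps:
$u = 17$ ($u = 2 + 15 = 17$)
$W{\left(a,B \right)} = 17 B$ ($W{\left(a,B \right)} = 16 B + B = 17 B$)
$\left(W{\left(8,u \right)} + \left(L{\left(5,4 \right)} - -31\right)\right) P{\left(Z{\left(-1,0 \right)} \right)} = \left(17 \cdot 17 + \left(5 - -31\right)\right) 0^{2} = \left(289 + \left(5 + 31\right)\right) 0 = \left(289 + 36\right) 0 = 325 \cdot 0 = 0$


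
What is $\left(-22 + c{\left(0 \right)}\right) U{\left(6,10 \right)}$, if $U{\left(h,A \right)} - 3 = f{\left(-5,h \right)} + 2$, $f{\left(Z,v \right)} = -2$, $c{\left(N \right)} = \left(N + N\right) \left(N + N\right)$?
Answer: $-66$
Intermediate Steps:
$c{\left(N \right)} = 4 N^{2}$ ($c{\left(N \right)} = 2 N 2 N = 4 N^{2}$)
$U{\left(h,A \right)} = 3$ ($U{\left(h,A \right)} = 3 + \left(-2 + 2\right) = 3 + 0 = 3$)
$\left(-22 + c{\left(0 \right)}\right) U{\left(6,10 \right)} = \left(-22 + 4 \cdot 0^{2}\right) 3 = \left(-22 + 4 \cdot 0\right) 3 = \left(-22 + 0\right) 3 = \left(-22\right) 3 = -66$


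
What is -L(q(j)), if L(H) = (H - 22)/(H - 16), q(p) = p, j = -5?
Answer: -9/7 ≈ -1.2857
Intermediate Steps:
L(H) = (-22 + H)/(-16 + H)
-L(q(j)) = -(-22 - 5)/(-16 - 5) = -(-27)/(-21) = -(-1)*(-27)/21 = -1*9/7 = -9/7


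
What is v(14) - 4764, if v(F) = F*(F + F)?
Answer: -4372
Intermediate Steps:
v(F) = 2*F² (v(F) = F*(2*F) = 2*F²)
v(14) - 4764 = 2*14² - 4764 = 2*196 - 4764 = 392 - 4764 = -4372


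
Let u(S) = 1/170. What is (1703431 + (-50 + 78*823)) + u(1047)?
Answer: 300487751/170 ≈ 1.7676e+6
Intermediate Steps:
u(S) = 1/170
(1703431 + (-50 + 78*823)) + u(1047) = (1703431 + (-50 + 78*823)) + 1/170 = (1703431 + (-50 + 64194)) + 1/170 = (1703431 + 64144) + 1/170 = 1767575 + 1/170 = 300487751/170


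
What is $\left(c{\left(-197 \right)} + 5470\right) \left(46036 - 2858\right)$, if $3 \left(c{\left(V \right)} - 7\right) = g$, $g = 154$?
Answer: $\frac{716107130}{3} \approx 2.387 \cdot 10^{8}$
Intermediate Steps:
$c{\left(V \right)} = \frac{175}{3}$ ($c{\left(V \right)} = 7 + \frac{1}{3} \cdot 154 = 7 + \frac{154}{3} = \frac{175}{3}$)
$\left(c{\left(-197 \right)} + 5470\right) \left(46036 - 2858\right) = \left(\frac{175}{3} + 5470\right) \left(46036 - 2858\right) = \frac{16585}{3} \cdot 43178 = \frac{716107130}{3}$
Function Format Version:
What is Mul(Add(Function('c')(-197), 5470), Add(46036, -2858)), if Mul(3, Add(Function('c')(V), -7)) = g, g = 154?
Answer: Rational(716107130, 3) ≈ 2.3870e+8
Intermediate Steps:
Function('c')(V) = Rational(175, 3) (Function('c')(V) = Add(7, Mul(Rational(1, 3), 154)) = Add(7, Rational(154, 3)) = Rational(175, 3))
Mul(Add(Function('c')(-197), 5470), Add(46036, -2858)) = Mul(Add(Rational(175, 3), 5470), Add(46036, -2858)) = Mul(Rational(16585, 3), 43178) = Rational(716107130, 3)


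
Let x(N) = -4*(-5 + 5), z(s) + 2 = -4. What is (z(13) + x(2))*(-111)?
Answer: 666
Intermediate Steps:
z(s) = -6 (z(s) = -2 - 4 = -6)
x(N) = 0 (x(N) = -4*0 = 0)
(z(13) + x(2))*(-111) = (-6 + 0)*(-111) = -6*(-111) = 666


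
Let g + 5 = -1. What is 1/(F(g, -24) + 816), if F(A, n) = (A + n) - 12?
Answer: 1/774 ≈ 0.0012920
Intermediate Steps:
g = -6 (g = -5 - 1 = -6)
F(A, n) = -12 + A + n
1/(F(g, -24) + 816) = 1/((-12 - 6 - 24) + 816) = 1/(-42 + 816) = 1/774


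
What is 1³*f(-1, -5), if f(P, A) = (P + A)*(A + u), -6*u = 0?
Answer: 30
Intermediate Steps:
u = 0 (u = -⅙*0 = 0)
f(P, A) = A*(A + P) (f(P, A) = (P + A)*(A + 0) = (A + P)*A = A*(A + P))
1³*f(-1, -5) = 1³*(-5*(-5 - 1)) = 1*(-5*(-6)) = 1*30 = 30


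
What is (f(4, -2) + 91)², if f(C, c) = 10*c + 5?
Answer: 5776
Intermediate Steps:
f(C, c) = 5 + 10*c
(f(4, -2) + 91)² = ((5 + 10*(-2)) + 91)² = ((5 - 20) + 91)² = (-15 + 91)² = 76² = 5776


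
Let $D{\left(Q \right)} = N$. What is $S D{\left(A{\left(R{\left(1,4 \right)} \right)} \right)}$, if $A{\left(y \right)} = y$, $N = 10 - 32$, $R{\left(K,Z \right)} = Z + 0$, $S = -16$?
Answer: $352$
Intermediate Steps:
$R{\left(K,Z \right)} = Z$
$N = -22$ ($N = 10 - 32 = -22$)
$D{\left(Q \right)} = -22$
$S D{\left(A{\left(R{\left(1,4 \right)} \right)} \right)} = \left(-16\right) \left(-22\right) = 352$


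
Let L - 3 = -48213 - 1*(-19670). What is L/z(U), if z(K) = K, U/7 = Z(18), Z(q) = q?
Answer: -14270/63 ≈ -226.51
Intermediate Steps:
U = 126 (U = 7*18 = 126)
L = -28540 (L = 3 + (-48213 - 1*(-19670)) = 3 + (-48213 + 19670) = 3 - 28543 = -28540)
L/z(U) = -28540/126 = -28540*1/126 = -14270/63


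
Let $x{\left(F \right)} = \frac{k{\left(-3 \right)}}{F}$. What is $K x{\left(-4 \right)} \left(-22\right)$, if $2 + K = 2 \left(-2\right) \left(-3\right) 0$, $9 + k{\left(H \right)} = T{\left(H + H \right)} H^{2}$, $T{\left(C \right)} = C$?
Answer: $693$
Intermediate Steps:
$k{\left(H \right)} = -9 + 2 H^{3}$ ($k{\left(H \right)} = -9 + \left(H + H\right) H^{2} = -9 + 2 H H^{2} = -9 + 2 H^{3}$)
$x{\left(F \right)} = - \frac{63}{F}$ ($x{\left(F \right)} = \frac{-9 + 2 \left(-3\right)^{3}}{F} = \frac{-9 + 2 \left(-27\right)}{F} = \frac{-9 - 54}{F} = - \frac{63}{F}$)
$K = -2$ ($K = -2 + 2 \left(-2\right) \left(-3\right) 0 = -2 + 2 \cdot 6 \cdot 0 = -2 + 2 \cdot 0 = -2 + 0 = -2$)
$K x{\left(-4 \right)} \left(-22\right) = - 2 \left(- \frac{63}{-4}\right) \left(-22\right) = - 2 \left(\left(-63\right) \left(- \frac{1}{4}\right)\right) \left(-22\right) = \left(-2\right) \frac{63}{4} \left(-22\right) = \left(- \frac{63}{2}\right) \left(-22\right) = 693$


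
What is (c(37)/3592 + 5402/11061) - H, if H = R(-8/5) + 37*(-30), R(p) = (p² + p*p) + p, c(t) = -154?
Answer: 549742267447/496638900 ≈ 1106.9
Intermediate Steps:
R(p) = p + 2*p² (R(p) = (p² + p²) + p = 2*p² + p = p + 2*p²)
H = -27662/25 (H = (-8/5)*(1 + 2*(-8/5)) + 37*(-30) = (-8*⅕)*(1 + 2*(-8*⅕)) - 1110 = -8*(1 + 2*(-8/5))/5 - 1110 = -8*(1 - 16/5)/5 - 1110 = -8/5*(-11/5) - 1110 = 88/25 - 1110 = -27662/25 ≈ -1106.5)
(c(37)/3592 + 5402/11061) - H = (-154/3592 + 5402/11061) - 1*(-27662/25) = (-154*1/3592 + 5402*(1/11061)) + 27662/25 = (-77/1796 + 5402/11061) + 27662/25 = 8850295/19865556 + 27662/25 = 549742267447/496638900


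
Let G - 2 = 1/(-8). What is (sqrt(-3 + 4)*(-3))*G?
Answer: -45/8 ≈ -5.6250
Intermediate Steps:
G = 15/8 (G = 2 + 1/(-8) = 2 - 1/8 = 15/8 ≈ 1.8750)
(sqrt(-3 + 4)*(-3))*G = (sqrt(-3 + 4)*(-3))*(15/8) = (sqrt(1)*(-3))*(15/8) = (1*(-3))*(15/8) = -3*15/8 = -45/8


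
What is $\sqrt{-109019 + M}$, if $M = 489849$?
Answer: $\sqrt{380830} \approx 617.11$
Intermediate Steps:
$\sqrt{-109019 + M} = \sqrt{-109019 + 489849} = \sqrt{380830}$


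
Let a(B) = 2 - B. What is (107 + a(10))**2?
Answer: 9801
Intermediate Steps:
(107 + a(10))**2 = (107 + (2 - 1*10))**2 = (107 + (2 - 10))**2 = (107 - 8)**2 = 99**2 = 9801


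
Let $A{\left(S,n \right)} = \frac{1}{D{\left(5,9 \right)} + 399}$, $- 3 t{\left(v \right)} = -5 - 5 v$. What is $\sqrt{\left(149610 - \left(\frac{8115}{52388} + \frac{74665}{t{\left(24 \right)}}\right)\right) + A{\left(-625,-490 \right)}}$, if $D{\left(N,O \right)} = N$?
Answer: $\frac{\sqrt{25865054282532637886}}{13227970} \approx 384.47$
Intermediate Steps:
$t{\left(v \right)} = \frac{5}{3} + \frac{5 v}{3}$ ($t{\left(v \right)} = - \frac{-5 - 5 v}{3} = \frac{5}{3} + \frac{5 v}{3}$)
$A{\left(S,n \right)} = \frac{1}{404}$ ($A{\left(S,n \right)} = \frac{1}{5 + 399} = \frac{1}{404}$)
$\sqrt{\left(149610 - \left(\frac{8115}{52388} + \frac{74665}{t{\left(24 \right)}}\right)\right) + A{\left(-625,-490 \right)}} = \sqrt{\left(149610 - \left(\frac{8115}{52388} + \frac{74665}{\frac{5}{3} + \frac{5}{3} \cdot 24}\right)\right) + \frac{1}{404}} = \sqrt{\left(149610 - \left(8115 \cdot \frac{1}{52388} + \frac{74665}{\frac{5}{3} + 40}\right)\right) + \frac{1}{404}} = \sqrt{\left(149610 - \left(\frac{8115}{52388} + \frac{74665}{\frac{125}{3}}\right)\right) + \frac{1}{404}} = \sqrt{\left(149610 - \left(\frac{8115}{52388} + 74665 \cdot \frac{3}{125}\right)\right) + \frac{1}{404}} = \sqrt{\left(149610 - \left(\frac{8115}{52388} + \frac{44799}{25}\right)\right) + \frac{1}{404}} = \sqrt{\left(149610 - \frac{2347132887}{1309700}\right) + \frac{1}{404}} = \sqrt{\frac{193597084113}{1309700} + \frac{1}{404}} = \sqrt{\frac{9776652911419}{66139850}} = \frac{\sqrt{25865054282532637886}}{13227970}$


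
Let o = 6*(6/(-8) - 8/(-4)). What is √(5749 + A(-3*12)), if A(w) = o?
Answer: √23026/2 ≈ 75.872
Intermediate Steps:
o = 15/2 (o = 6*(6*(-⅛) - 8*(-¼)) = 6*(-¾ + 2) = 6*(5/4) = 15/2 ≈ 7.5000)
A(w) = 15/2
√(5749 + A(-3*12)) = √(5749 + 15/2) = √(11513/2) = √23026/2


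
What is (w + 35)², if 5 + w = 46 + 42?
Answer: 13924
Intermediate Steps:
w = 83 (w = -5 + (46 + 42) = -5 + 88 = 83)
(w + 35)² = (83 + 35)² = 118² = 13924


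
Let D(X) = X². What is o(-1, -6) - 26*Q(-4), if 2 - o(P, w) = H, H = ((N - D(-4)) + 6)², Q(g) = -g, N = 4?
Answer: -138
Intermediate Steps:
H = 36 (H = ((4 - 1*(-4)²) + 6)² = ((4 - 1*16) + 6)² = ((4 - 16) + 6)² = (-12 + 6)² = (-6)² = 36)
o(P, w) = -34 (o(P, w) = 2 - 1*36 = 2 - 36 = -34)
o(-1, -6) - 26*Q(-4) = -34 - (-26)*(-4) = -34 - 26*4 = -34 - 104 = -138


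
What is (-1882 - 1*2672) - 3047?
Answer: -7601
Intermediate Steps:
(-1882 - 1*2672) - 3047 = (-1882 - 2672) - 3047 = -4554 - 3047 = -7601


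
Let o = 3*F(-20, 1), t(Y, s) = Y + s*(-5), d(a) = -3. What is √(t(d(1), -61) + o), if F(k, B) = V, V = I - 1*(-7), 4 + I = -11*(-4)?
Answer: √443 ≈ 21.048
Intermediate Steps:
I = 40 (I = -4 - 11*(-4) = -4 + 44 = 40)
V = 47 (V = 40 - 1*(-7) = 40 + 7 = 47)
F(k, B) = 47
t(Y, s) = Y - 5*s
o = 141 (o = 3*47 = 141)
√(t(d(1), -61) + o) = √((-3 - 5*(-61)) + 141) = √((-3 + 305) + 141) = √(302 + 141) = √443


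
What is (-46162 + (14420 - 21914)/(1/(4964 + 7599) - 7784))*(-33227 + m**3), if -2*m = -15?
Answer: 98723871819641585/65193594 ≈ 1.5143e+9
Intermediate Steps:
m = 15/2 (m = -1/2*(-15) = 15/2 ≈ 7.5000)
(-46162 + (14420 - 21914)/(1/(4964 + 7599) - 7784))*(-33227 + m**3) = (-46162 + (14420 - 21914)/(1/(4964 + 7599) - 7784))*(-33227 + (15/2)**3) = (-46162 - 7494/(1/12563 - 7784))*(-33227 + 3375/8) = (-46162 - 7494/(1/12563 - 7784))*(-262441/8) = (-46162 - 7494/(-97790391/12563))*(-262441/8) = (-46162 - 7494*(-12563/97790391))*(-262441/8) = (-46162 + 31382374/32596797)*(-262441/8) = -1504701960740/32596797*(-262441/8) = 98723871819641585/65193594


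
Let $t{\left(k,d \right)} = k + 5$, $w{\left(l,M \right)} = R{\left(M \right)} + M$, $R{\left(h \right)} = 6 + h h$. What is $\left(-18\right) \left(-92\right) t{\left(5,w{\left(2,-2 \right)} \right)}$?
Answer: $16560$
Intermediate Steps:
$R{\left(h \right)} = 6 + h^{2}$
$w{\left(l,M \right)} = 6 + M + M^{2}$ ($w{\left(l,M \right)} = \left(6 + M^{2}\right) + M = 6 + M + M^{2}$)
$t{\left(k,d \right)} = 5 + k$
$\left(-18\right) \left(-92\right) t{\left(5,w{\left(2,-2 \right)} \right)} = \left(-18\right) \left(-92\right) \left(5 + 5\right) = 1656 \cdot 10 = 16560$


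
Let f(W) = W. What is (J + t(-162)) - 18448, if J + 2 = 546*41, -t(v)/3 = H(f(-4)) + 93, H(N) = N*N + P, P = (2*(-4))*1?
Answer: 3633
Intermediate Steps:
P = -8 (P = -8*1 = -8)
H(N) = -8 + N² (H(N) = N*N - 8 = N² - 8 = -8 + N²)
t(v) = -303 (t(v) = -3*((-8 + (-4)²) + 93) = -3*((-8 + 16) + 93) = -3*(8 + 93) = -3*101 = -303)
J = 22384 (J = -2 + 546*41 = -2 + 22386 = 22384)
(J + t(-162)) - 18448 = (22384 - 303) - 18448 = 22081 - 18448 = 3633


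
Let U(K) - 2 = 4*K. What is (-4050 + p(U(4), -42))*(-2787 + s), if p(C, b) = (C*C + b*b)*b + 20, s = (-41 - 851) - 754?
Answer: 406621358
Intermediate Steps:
U(K) = 2 + 4*K
s = -1646 (s = -892 - 754 = -1646)
p(C, b) = 20 + b*(C**2 + b**2) (p(C, b) = (C**2 + b**2)*b + 20 = b*(C**2 + b**2) + 20 = 20 + b*(C**2 + b**2))
(-4050 + p(U(4), -42))*(-2787 + s) = (-4050 + (20 + (-42)**3 - 42*(2 + 4*4)**2))*(-2787 - 1646) = (-4050 + (20 - 74088 - 42*(2 + 16)**2))*(-4433) = (-4050 + (20 - 74088 - 42*18**2))*(-4433) = (-4050 + (20 - 74088 - 42*324))*(-4433) = (-4050 + (20 - 74088 - 13608))*(-4433) = (-4050 - 87676)*(-4433) = -91726*(-4433) = 406621358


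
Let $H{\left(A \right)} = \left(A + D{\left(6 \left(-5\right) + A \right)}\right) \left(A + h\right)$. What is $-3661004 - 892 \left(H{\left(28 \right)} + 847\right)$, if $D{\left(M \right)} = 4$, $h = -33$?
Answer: $-4273808$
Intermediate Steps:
$H{\left(A \right)} = \left(-33 + A\right) \left(4 + A\right)$ ($H{\left(A \right)} = \left(A + 4\right) \left(A - 33\right) = \left(4 + A\right) \left(-33 + A\right) = \left(-33 + A\right) \left(4 + A\right)$)
$-3661004 - 892 \left(H{\left(28 \right)} + 847\right) = -3661004 - 892 \left(\left(-132 + 28^{2} - 812\right) + 847\right) = -3661004 - 892 \left(\left(-132 + 784 - 812\right) + 847\right) = -3661004 - 892 \left(-160 + 847\right) = -3661004 - 612804 = -4273808$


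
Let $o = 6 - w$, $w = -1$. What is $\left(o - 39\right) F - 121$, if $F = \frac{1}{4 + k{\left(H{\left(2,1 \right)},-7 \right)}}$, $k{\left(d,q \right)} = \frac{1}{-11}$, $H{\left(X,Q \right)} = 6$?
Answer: $- \frac{5555}{43} \approx -129.19$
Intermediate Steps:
$o = 7$ ($o = 6 - -1 = 6 + 1 = 7$)
$k{\left(d,q \right)} = - \frac{1}{11}$
$F = \frac{11}{43}$ ($F = \frac{1}{4 - \frac{1}{11}} = \frac{1}{\frac{43}{11}} = \frac{11}{43} \approx 0.25581$)
$\left(o - 39\right) F - 121 = \left(7 - 39\right) \frac{11}{43} - 121 = \left(-32\right) \frac{11}{43} - 121 = - \frac{352}{43} - 121 = - \frac{5555}{43}$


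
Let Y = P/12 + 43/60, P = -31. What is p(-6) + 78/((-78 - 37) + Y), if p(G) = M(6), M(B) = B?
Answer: 9348/1753 ≈ 5.3326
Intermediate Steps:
Y = -28/15 (Y = -31/12 + 43/60 = -28/15 ≈ -1.8667)
p(G) = 6
p(-6) + 78/((-78 - 37) + Y) = 6 + 78/((-78 - 37) - 28/15) = 6 + 78/(-115 - 28/15) = 6 + 78/(-1753/15) = 6 + 78*(-15/1753) = 6 - 1170/1753 = 9348/1753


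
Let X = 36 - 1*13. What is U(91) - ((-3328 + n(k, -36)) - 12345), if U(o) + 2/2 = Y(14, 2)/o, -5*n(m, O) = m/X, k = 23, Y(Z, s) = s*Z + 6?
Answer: 7131021/455 ≈ 15673.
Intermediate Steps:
Y(Z, s) = 6 + Z*s (Y(Z, s) = Z*s + 6 = 6 + Z*s)
X = 23 (X = 36 - 13 = 23)
n(m, O) = -m/115 (n(m, O) = -m/(5*23) = -m/115)
U(o) = -1 + 34/o (U(o) = -1 + (6 + 14*2)/o = -1 + (6 + 28)/o = -1 + 34/o)
U(91) - ((-3328 + n(k, -36)) - 12345) = (34 - 1*91)/91 - ((-3328 - 1/115*23) - 12345) = (34 - 91)/91 - ((-3328 - ⅕) - 12345) = (1/91)*(-57) - (-16641/5 - 12345) = -57/91 - 1*(-78366/5) = -57/91 + 78366/5 = 7131021/455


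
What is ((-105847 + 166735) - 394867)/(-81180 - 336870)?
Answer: 333979/418050 ≈ 0.79890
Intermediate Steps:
((-105847 + 166735) - 394867)/(-81180 - 336870) = (60888 - 394867)/(-418050) = -333979*(-1/418050) = 333979/418050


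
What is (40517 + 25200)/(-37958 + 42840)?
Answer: 65717/4882 ≈ 13.461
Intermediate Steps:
(40517 + 25200)/(-37958 + 42840) = 65717/4882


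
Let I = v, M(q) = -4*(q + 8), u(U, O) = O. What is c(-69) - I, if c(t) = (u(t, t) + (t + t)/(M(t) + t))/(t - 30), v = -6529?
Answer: 12569682/1925 ≈ 6529.7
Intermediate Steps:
M(q) = -32 - 4*q (M(q) = -4*(8 + q) = -32 - 4*q)
c(t) = (t + 2*t/(-32 - 3*t))/(-30 + t) (c(t) = (t + (t + t)/((-32 - 4*t) + t))/(t - 30) = (t + (2*t)/(-32 - 3*t))/(-30 + t) = (t + 2*t/(-32 - 3*t))/(-30 + t))
I = -6529
c(-69) - I = 3*(-69)*(10 - 69)/(-960 - 58*(-69) + 3*(-69)**2) - 1*(-6529) = 3*(-69)*(-59)/(-960 + 4002 + 3*4761) + 6529 = 3*(-69)*(-59)/(-960 + 4002 + 14283) + 6529 = 3*(-69)*(-59)/17325 + 6529 = 3*(-69)*(1/17325)*(-59) + 6529 = 1357/1925 + 6529 = 12569682/1925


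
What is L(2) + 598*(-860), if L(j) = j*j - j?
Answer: -514278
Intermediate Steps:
L(j) = j² - j
L(2) + 598*(-860) = 2*(-1 + 2) + 598*(-860) = 2*1 - 514280 = 2 - 514280 = -514278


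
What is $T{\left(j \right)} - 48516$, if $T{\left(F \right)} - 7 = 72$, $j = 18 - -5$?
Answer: $-48437$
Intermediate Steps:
$j = 23$ ($j = 18 + 5 = 23$)
$T{\left(F \right)} = 79$ ($T{\left(F \right)} = 7 + 72 = 79$)
$T{\left(j \right)} - 48516 = 79 - 48516 = -48437$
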